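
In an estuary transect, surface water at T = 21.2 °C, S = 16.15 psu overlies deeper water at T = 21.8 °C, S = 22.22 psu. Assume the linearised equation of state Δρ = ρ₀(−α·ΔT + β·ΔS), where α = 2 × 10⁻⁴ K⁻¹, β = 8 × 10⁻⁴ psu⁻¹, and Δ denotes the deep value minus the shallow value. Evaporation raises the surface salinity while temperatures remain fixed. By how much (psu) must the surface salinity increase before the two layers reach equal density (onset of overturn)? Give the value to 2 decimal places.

Neutral buoyancy requires −α(T_deep − T_surf) + β(S_deep − S_surf′) = 0.
S_surf′ = S_deep − (α/β)·ΔT = 22.22 − (2 × 10⁻⁴/8 × 10⁻⁴)·(+0.6) = 22.0700 psu.
Increase required: 22.0700 − 16.15 = 5.9200 psu.

5.92 psu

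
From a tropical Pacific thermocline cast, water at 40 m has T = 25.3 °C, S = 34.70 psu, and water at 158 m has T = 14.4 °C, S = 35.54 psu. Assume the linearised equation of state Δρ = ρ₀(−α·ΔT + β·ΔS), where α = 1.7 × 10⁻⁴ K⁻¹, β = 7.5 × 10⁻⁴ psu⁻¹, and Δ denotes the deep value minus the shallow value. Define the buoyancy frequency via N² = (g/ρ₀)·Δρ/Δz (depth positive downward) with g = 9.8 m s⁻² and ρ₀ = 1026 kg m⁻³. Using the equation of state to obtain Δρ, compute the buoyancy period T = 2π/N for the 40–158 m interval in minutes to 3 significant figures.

ΔT = -10.9 K, ΔS = +0.84 psu (deep − shallow).
Δρ/ρ₀ = −αΔT + βΔS = 1.853 × 10⁻³ + 6.30 × 10⁻⁴ = 2.483 × 10⁻³, so Δρ ≈ 2.548 kg m⁻³.
N² = (g/ρ₀)·Δρ/Δz = g·(Δρ/ρ₀)/Δz = 9.8 × 2.483 × 10⁻³ / 118 = 2.0622 × 10⁻⁴ s⁻².
N = √(2.0622 × 10⁻⁴) = 0.014360 rad s⁻¹ → T = 2π/N = 437.55 s = 7.2925 min ≈ 7.29 min.

7.29 min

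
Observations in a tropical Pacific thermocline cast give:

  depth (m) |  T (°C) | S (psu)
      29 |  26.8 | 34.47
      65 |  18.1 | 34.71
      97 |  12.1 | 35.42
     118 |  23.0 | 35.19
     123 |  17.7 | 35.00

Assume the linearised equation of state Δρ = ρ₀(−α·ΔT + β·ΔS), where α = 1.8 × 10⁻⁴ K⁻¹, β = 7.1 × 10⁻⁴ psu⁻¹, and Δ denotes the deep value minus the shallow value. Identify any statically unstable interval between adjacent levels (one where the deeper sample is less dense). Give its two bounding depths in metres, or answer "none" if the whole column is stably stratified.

97–118 m

Evaluate Δρ/ρ₀ = −αΔT + βΔS across each adjacent pair:
  29–65 m: −αΔT+βΔS = −(1.8 × 10⁻⁴)(-8.7)+(7.1 × 10⁻⁴)(+0.24) = 1.7 × 10⁻³ → stable
  65–97 m: −αΔT+βΔS = −(1.8 × 10⁻⁴)(-6.0)+(7.1 × 10⁻⁴)(+0.71) = 1.6 × 10⁻³ → stable
  97–118 m: −αΔT+βΔS = −(1.8 × 10⁻⁴)(+10.9)+(7.1 × 10⁻⁴)(-0.23) = -2.1 × 10⁻³ → UNSTABLE
  118–123 m: −αΔT+βΔS = −(1.8 × 10⁻⁴)(-5.3)+(7.1 × 10⁻⁴)(-0.19) = 8.2 × 10⁻⁴ → stable
The 97–118 m interval has Δρ < 0: lighter water underlies denser water.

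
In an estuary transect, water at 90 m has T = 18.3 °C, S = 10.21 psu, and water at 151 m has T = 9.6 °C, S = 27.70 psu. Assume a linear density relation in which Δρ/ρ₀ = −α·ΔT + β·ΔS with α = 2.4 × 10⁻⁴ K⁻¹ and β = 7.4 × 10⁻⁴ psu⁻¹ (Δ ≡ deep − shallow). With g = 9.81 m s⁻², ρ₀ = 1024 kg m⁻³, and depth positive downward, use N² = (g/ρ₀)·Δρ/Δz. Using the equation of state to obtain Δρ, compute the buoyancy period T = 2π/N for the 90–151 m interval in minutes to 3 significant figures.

2.13 min

ΔT = -8.7 K, ΔS = +17.49 psu (deep − shallow).
Δρ/ρ₀ = −αΔT + βΔS = 2.088 × 10⁻³ + 0.0129426 = 0.0150306, so Δρ ≈ 15.39 kg m⁻³.
N² = (g/ρ₀)·Δρ/Δz = g·(Δρ/ρ₀)/Δz = 9.81 × 0.0150306 / 61 = 2.4172 × 10⁻³ s⁻².
N = √(2.4172 × 10⁻³) = 0.049165 rad s⁻¹ → T = 2π/N = 127.80 s = 2.1300 min ≈ 2.13 min.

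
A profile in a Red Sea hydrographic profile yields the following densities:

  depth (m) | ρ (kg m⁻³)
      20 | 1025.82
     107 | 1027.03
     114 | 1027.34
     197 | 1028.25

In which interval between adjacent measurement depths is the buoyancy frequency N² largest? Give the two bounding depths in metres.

107–114 m

Compute the density gradient over each adjacent pair:
  20–107 m: Δρ/Δz = 1.21/87 = 0.014 kg m⁻⁴
  107–114 m: Δρ/Δz = 0.31/7 = 0.044 kg m⁻⁴
  114–197 m: Δρ/Δz = 0.91/83 = 0.011 kg m⁻⁴
The largest gradient is in the 107–114 m interval — the pycnocline.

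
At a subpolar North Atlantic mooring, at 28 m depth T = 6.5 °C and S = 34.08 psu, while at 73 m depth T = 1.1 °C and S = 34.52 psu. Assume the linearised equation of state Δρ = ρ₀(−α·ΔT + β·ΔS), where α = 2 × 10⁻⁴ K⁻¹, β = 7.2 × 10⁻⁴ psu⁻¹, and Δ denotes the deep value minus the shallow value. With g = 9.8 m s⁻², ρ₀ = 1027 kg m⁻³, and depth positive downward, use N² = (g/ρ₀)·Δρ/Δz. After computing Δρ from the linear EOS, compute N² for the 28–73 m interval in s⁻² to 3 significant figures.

ΔT = -5.4 K, ΔS = +0.44 psu (deep − shallow).
Δρ/ρ₀ = −αΔT + βΔS = 1.08 × 10⁻³ + 3.168 × 10⁻⁴ = 1.3968 × 10⁻³, so Δρ ≈ 1.435 kg m⁻³.
N² = (g/ρ₀)·Δρ/Δz = g·(Δρ/ρ₀)/Δz = 9.8 × 1.3968 × 10⁻³ / 45 = 3.0419 × 10⁻⁴ s⁻² ≈ 3.04 × 10⁻⁴ s⁻².

3.04 × 10⁻⁴ s⁻²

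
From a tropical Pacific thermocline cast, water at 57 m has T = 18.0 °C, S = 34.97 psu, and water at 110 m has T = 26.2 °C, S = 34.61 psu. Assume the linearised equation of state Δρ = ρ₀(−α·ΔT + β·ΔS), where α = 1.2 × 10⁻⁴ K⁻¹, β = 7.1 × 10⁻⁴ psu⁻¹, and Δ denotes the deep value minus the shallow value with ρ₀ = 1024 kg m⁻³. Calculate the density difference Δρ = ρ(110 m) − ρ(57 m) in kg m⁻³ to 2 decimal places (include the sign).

-1.27 kg m⁻³

ΔT = +8.2 K, ΔS = -0.36 psu (deep − shallow).
Δρ/ρ₀ = −(1.2 × 10⁻⁴)(+8.2) + (7.1 × 10⁻⁴)(-0.36) = -1.2396 × 10⁻³.
Δρ = 1024 × (-1.2396 × 10⁻³) = -1.27 kg m⁻³.
Negative Δρ: lighter below, statically unstable.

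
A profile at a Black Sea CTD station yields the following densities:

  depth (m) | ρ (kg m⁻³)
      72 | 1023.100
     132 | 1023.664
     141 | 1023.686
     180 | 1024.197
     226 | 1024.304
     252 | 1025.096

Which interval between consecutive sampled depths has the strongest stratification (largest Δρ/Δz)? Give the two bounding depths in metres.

Compute the density gradient over each adjacent pair:
  72–132 m: Δρ/Δz = 0.564/60 = 9.4 × 10⁻³ kg m⁻⁴
  132–141 m: Δρ/Δz = 0.022/9 = 2.4 × 10⁻³ kg m⁻⁴
  141–180 m: Δρ/Δz = 0.511/39 = 0.013 kg m⁻⁴
  180–226 m: Δρ/Δz = 0.107/46 = 2.3 × 10⁻³ kg m⁻⁴
  226–252 m: Δρ/Δz = 0.792/26 = 0.030 kg m⁻⁴
The largest gradient is in the 226–252 m interval — the pycnocline.

226–252 m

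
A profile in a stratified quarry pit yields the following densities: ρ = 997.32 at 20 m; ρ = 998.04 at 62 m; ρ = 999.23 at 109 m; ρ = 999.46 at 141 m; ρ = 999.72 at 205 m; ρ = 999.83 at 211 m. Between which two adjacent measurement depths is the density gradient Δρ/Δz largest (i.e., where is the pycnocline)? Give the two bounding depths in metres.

Compute the density gradient over each adjacent pair:
  20–62 m: Δρ/Δz = 0.72/42 = 0.017 kg m⁻⁴
  62–109 m: Δρ/Δz = 1.19/47 = 0.025 kg m⁻⁴
  109–141 m: Δρ/Δz = 0.23/32 = 7.2 × 10⁻³ kg m⁻⁴
  141–205 m: Δρ/Δz = 0.26/64 = 4.1 × 10⁻³ kg m⁻⁴
  205–211 m: Δρ/Δz = 0.11/6 = 0.018 kg m⁻⁴
The largest gradient is in the 62–109 m interval — the pycnocline.

62–109 m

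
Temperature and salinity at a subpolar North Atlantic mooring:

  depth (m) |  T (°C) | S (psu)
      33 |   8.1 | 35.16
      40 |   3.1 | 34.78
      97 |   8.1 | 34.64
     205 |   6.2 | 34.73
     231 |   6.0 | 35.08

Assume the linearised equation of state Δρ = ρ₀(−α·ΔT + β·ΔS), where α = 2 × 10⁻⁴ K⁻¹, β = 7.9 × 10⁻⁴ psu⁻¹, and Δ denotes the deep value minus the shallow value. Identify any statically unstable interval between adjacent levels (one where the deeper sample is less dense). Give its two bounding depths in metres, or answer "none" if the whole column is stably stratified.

40–97 m

Evaluate Δρ/ρ₀ = −αΔT + βΔS across each adjacent pair:
  33–40 m: −αΔT+βΔS = −(2 × 10⁻⁴)(-5.0)+(7.9 × 10⁻⁴)(-0.38) = 7.0 × 10⁻⁴ → stable
  40–97 m: −αΔT+βΔS = −(2 × 10⁻⁴)(+5.0)+(7.9 × 10⁻⁴)(-0.14) = -1.1 × 10⁻³ → UNSTABLE
  97–205 m: −αΔT+βΔS = −(2 × 10⁻⁴)(-1.9)+(7.9 × 10⁻⁴)(+0.09) = 4.5 × 10⁻⁴ → stable
  205–231 m: −αΔT+βΔS = −(2 × 10⁻⁴)(-0.2)+(7.9 × 10⁻⁴)(+0.35) = 3.2 × 10⁻⁴ → stable
The 40–97 m interval has Δρ < 0: lighter water underlies denser water.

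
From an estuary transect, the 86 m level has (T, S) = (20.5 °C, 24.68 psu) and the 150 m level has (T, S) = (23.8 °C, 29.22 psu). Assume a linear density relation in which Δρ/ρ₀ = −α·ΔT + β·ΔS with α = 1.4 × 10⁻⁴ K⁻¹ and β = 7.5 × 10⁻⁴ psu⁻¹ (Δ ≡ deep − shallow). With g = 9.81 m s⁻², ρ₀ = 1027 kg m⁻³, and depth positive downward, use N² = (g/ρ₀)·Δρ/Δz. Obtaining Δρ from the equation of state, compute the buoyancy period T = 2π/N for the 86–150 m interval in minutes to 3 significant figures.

4.93 min

ΔT = +3.3 K, ΔS = +4.54 psu (deep − shallow).
Δρ/ρ₀ = −αΔT + βΔS = -4.62 × 10⁻⁴ + 3.405 × 10⁻³ = 2.943 × 10⁻³, so Δρ ≈ 3.022 kg m⁻³.
N² = (g/ρ₀)·Δρ/Δz = g·(Δρ/ρ₀)/Δz = 9.81 × 2.943 × 10⁻³ / 64 = 4.5111 × 10⁻⁴ s⁻².
N = √(4.5111 × 10⁻⁴) = 0.021239 rad s⁻¹ → T = 2π/N = 295.83 s = 4.9305 min ≈ 4.93 min.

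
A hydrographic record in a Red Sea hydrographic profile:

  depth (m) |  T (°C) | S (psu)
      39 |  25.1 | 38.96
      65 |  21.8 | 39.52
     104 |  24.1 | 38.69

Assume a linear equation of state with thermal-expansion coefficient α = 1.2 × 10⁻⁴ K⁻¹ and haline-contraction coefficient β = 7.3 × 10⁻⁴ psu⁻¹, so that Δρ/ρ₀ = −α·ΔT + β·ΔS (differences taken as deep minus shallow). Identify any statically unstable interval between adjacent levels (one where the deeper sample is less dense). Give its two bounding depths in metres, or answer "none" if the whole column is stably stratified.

Evaluate Δρ/ρ₀ = −αΔT + βΔS across each adjacent pair:
  39–65 m: −αΔT+βΔS = −(1.2 × 10⁻⁴)(-3.3)+(7.3 × 10⁻⁴)(+0.56) = 8.0 × 10⁻⁴ → stable
  65–104 m: −αΔT+βΔS = −(1.2 × 10⁻⁴)(+2.3)+(7.3 × 10⁻⁴)(-0.83) = -8.8 × 10⁻⁴ → UNSTABLE
The 65–104 m interval has Δρ < 0: lighter water underlies denser water.

65–104 m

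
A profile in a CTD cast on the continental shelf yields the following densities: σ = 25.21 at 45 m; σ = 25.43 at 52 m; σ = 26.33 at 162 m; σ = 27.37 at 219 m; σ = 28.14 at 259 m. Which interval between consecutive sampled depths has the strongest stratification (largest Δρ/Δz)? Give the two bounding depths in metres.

45–52 m

Compute the density gradient over each adjacent pair:
  45–52 m: Δρ/Δz = 0.22/7 = 0.031 kg m⁻⁴
  52–162 m: Δρ/Δz = 0.90/110 = 8.2 × 10⁻³ kg m⁻⁴
  162–219 m: Δρ/Δz = 1.04/57 = 0.018 kg m⁻⁴
  219–259 m: Δρ/Δz = 0.77/40 = 0.019 kg m⁻⁴
The largest gradient is in the 45–52 m interval — the pycnocline.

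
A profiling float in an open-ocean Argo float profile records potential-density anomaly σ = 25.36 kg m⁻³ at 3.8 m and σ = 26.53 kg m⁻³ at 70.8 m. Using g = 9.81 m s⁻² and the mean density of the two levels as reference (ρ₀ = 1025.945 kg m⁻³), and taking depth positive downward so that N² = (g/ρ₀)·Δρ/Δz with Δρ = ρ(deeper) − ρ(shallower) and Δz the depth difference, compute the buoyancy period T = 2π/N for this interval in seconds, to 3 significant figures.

Δρ = 1026.53 − 1025.36 = 1.17 kg m⁻³ over Δz = 70.8 − 3.8 = 67 m.
N² = (9.81/1025.945) × (1.17/67) = 1.6698 × 10⁻⁴ s⁻².
N = √(1.6698 × 10⁻⁴) = 0.012922 rad s⁻¹, so T = 2π/N = 486.24 s ≈ 486 s.

486 s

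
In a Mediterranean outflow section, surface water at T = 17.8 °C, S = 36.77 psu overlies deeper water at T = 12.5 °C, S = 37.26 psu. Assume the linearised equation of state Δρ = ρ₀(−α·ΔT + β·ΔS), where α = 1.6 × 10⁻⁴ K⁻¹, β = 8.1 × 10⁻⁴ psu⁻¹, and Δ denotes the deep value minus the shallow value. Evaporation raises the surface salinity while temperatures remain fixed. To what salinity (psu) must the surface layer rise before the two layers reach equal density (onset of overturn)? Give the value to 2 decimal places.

Neutral buoyancy requires −α(T_deep − T_surf) + β(S_deep − S_surf′) = 0.
S_surf′ = S_deep − (α/β)·ΔT = 37.26 − (1.6 × 10⁻⁴/8.1 × 10⁻⁴)·(-5.3) = 38.3069 psu.
Increase required: 38.3069 − 36.77 = 1.5369 psu.

38.31 psu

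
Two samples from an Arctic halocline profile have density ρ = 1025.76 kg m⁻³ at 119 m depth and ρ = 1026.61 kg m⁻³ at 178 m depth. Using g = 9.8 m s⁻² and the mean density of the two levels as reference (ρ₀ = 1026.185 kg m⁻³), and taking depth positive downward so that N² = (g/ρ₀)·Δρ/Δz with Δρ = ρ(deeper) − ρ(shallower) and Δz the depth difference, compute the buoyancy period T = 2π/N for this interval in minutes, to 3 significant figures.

Δρ = 1026.61 − 1025.76 = 0.85 kg m⁻³ over Δz = 178 − 119 = 59 m.
N² = (9.8/1026.185) × (0.85/59) = 1.3758 × 10⁻⁴ s⁻².
N = √(1.3758 × 10⁻⁴) = 0.011729 rad s⁻¹, so T = 2π/N = 535.70 s = 8.9283 min ≈ 8.93 min.

8.93 min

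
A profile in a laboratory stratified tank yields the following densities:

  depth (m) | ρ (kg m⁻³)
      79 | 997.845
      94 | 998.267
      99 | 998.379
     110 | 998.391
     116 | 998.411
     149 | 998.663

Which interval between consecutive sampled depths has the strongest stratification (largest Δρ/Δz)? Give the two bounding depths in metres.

Compute the density gradient over each adjacent pair:
  79–94 m: Δρ/Δz = 0.422/15 = 0.028 kg m⁻⁴
  94–99 m: Δρ/Δz = 0.112/5 = 0.022 kg m⁻⁴
  99–110 m: Δρ/Δz = 0.012/11 = 1.1 × 10⁻³ kg m⁻⁴
  110–116 m: Δρ/Δz = 0.020/6 = 3.3 × 10⁻³ kg m⁻⁴
  116–149 m: Δρ/Δz = 0.252/33 = 7.6 × 10⁻³ kg m⁻⁴
The largest gradient is in the 79–94 m interval — the pycnocline.

79–94 m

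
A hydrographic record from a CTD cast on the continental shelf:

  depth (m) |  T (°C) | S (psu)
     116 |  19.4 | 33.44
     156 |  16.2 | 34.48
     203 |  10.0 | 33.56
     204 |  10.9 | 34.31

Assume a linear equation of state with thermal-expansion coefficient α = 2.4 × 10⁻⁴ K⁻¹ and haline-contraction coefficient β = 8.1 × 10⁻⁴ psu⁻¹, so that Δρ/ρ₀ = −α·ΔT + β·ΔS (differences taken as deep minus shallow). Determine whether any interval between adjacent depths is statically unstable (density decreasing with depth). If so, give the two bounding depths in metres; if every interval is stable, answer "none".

none

Evaluate Δρ/ρ₀ = −αΔT + βΔS across each adjacent pair:
  116–156 m: −αΔT+βΔS = −(2.4 × 10⁻⁴)(-3.2)+(8.1 × 10⁻⁴)(+1.04) = 1.6 × 10⁻³ → stable
  156–203 m: −αΔT+βΔS = −(2.4 × 10⁻⁴)(-6.2)+(8.1 × 10⁻⁴)(-0.92) = 7.4 × 10⁻⁴ → stable
  203–204 m: −αΔT+βΔS = −(2.4 × 10⁻⁴)(+0.9)+(8.1 × 10⁻⁴)(+0.75) = 3.9 × 10⁻⁴ → stable
Every interval has Δρ > 0: the column is stably stratified throughout.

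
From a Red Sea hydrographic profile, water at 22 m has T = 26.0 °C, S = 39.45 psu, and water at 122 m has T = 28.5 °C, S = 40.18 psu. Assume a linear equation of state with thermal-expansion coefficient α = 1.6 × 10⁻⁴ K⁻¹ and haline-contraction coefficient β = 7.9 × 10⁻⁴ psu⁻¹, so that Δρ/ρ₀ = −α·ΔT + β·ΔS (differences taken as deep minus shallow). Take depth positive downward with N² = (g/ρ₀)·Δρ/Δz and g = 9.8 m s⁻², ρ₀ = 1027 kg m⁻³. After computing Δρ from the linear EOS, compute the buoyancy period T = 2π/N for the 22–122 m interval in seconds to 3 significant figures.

1.51 × 10³ s

ΔT = +2.5 K, ΔS = +0.73 psu (deep − shallow).
Δρ/ρ₀ = −αΔT + βΔS = -4.00 × 10⁻⁴ + 5.767 × 10⁻⁴ = 1.767 × 10⁻⁴, so Δρ ≈ 0.1815 kg m⁻³.
N² = (g/ρ₀)·Δρ/Δz = g·(Δρ/ρ₀)/Δz = 9.8 × 1.767 × 10⁻⁴ / 100 = 1.7317 × 10⁻⁵ s⁻².
N = √(1.7317 × 10⁻⁵) = 4.1614 × 10⁻³ rad s⁻¹ → T = 2π/N = 1.5099 × 10³ s ≈ 1.51 × 10³ s.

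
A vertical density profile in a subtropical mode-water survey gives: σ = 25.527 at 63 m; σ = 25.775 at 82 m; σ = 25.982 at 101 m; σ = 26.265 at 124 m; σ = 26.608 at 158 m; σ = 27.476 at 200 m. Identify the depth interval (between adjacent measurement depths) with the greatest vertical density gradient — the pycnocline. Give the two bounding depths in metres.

Compute the density gradient over each adjacent pair:
  63–82 m: Δρ/Δz = 0.248/19 = 0.013 kg m⁻⁴
  82–101 m: Δρ/Δz = 0.207/19 = 0.011 kg m⁻⁴
  101–124 m: Δρ/Δz = 0.283/23 = 0.012 kg m⁻⁴
  124–158 m: Δρ/Δz = 0.343/34 = 0.010 kg m⁻⁴
  158–200 m: Δρ/Δz = 0.868/42 = 0.021 kg m⁻⁴
The largest gradient is in the 158–200 m interval — the pycnocline.

158–200 m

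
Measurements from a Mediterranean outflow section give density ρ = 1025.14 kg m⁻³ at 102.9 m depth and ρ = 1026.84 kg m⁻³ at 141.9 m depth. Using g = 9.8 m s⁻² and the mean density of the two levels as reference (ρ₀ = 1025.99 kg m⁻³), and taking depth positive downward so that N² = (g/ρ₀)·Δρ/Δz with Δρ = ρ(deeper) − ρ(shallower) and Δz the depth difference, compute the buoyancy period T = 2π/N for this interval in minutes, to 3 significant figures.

5.13 min

Δρ = 1026.84 − 1025.14 = 1.70 kg m⁻³ over Δz = 141.9 − 102.9 = 39 m.
N² = (9.8/1025.99) × (1.70/39) = 4.1636 × 10⁻⁴ s⁻².
N = √(4.1636 × 10⁻⁴) = 0.020405 rad s⁻¹, so T = 2π/N = 307.92 s = 5.1320 min ≈ 5.13 min.
A positive N² confirms static stability across the interval.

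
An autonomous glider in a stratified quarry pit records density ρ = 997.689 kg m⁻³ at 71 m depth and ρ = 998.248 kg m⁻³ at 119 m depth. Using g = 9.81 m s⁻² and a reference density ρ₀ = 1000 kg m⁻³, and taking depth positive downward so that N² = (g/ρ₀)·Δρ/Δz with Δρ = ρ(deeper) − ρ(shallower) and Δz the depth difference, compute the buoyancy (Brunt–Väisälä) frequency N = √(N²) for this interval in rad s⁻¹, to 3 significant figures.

0.0107 rad s⁻¹

Δρ = 998.248 − 997.689 = 0.559 kg m⁻³ over Δz = 119 − 71 = 48 m.
N² = (9.81/1000) × (0.559/48) = 1.1425 × 10⁻⁴ s⁻².
N = √(1.1425 × 10⁻⁴) = 0.010689 rad s⁻¹ ≈ 0.0107 rad s⁻¹.
Since Δρ > 0 the layer is stably stratified.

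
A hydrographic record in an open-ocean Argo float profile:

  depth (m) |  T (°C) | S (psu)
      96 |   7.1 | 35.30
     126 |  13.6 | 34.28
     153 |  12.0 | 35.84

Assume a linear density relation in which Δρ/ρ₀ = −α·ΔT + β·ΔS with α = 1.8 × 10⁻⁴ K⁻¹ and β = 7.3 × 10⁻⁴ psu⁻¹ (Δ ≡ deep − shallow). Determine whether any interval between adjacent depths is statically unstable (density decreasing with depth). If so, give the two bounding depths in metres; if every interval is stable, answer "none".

Evaluate Δρ/ρ₀ = −αΔT + βΔS across each adjacent pair:
  96–126 m: −αΔT+βΔS = −(1.8 × 10⁻⁴)(+6.5)+(7.3 × 10⁻⁴)(-1.02) = -1.9 × 10⁻³ → UNSTABLE
  126–153 m: −αΔT+βΔS = −(1.8 × 10⁻⁴)(-1.6)+(7.3 × 10⁻⁴)(+1.56) = 1.4 × 10⁻³ → stable
The 96–126 m interval has Δρ < 0: lighter water underlies denser water.

96–126 m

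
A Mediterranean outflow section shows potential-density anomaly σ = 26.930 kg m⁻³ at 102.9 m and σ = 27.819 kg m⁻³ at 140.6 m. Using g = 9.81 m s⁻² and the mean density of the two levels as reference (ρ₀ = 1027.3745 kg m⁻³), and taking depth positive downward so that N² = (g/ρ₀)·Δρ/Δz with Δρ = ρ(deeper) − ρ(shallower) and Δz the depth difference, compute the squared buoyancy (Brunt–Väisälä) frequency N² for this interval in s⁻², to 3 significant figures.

2.25 × 10⁻⁴ s⁻²

Δρ = 1027.819 − 1026.930 = 0.889 kg m⁻³ over Δz = 140.6 − 102.9 = 37.7 m.
N² = (9.81/1027.3745) × (0.889/37.7) = 2.2516 × 10⁻⁴ s⁻² ≈ 2.25 × 10⁻⁴ s⁻².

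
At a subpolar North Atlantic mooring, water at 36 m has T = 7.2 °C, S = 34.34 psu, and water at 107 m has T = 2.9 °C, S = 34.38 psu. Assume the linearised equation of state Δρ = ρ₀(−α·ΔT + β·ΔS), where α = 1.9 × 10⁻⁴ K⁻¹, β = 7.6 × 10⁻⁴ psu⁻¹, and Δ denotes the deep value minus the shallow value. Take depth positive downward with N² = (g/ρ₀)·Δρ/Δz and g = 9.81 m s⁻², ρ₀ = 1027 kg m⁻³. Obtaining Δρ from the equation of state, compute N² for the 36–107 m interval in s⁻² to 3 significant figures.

1.17 × 10⁻⁴ s⁻²

ΔT = -4.3 K, ΔS = +0.04 psu (deep − shallow).
Δρ/ρ₀ = −αΔT + βΔS = 8.17 × 10⁻⁴ + 3.04 × 10⁻⁵ = 8.474 × 10⁻⁴, so Δρ ≈ 0.8703 kg m⁻³.
N² = (g/ρ₀)·Δρ/Δz = g·(Δρ/ρ₀)/Δz = 9.81 × 8.474 × 10⁻⁴ / 71 = 1.1708 × 10⁻⁴ s⁻² ≈ 1.17 × 10⁻⁴ s⁻².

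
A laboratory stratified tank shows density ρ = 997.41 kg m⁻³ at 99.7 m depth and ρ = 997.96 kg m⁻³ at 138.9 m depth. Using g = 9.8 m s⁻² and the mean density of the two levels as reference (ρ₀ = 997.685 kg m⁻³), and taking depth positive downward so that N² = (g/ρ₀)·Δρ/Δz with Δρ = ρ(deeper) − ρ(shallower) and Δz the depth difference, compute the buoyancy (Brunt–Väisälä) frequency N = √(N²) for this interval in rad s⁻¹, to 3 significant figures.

0.0117 rad s⁻¹

Δρ = 997.96 − 997.41 = 0.55 kg m⁻³ over Δz = 138.9 − 99.7 = 39.2 m.
N² = (9.8/997.685) × (0.55/39.2) = 1.3782 × 10⁻⁴ s⁻².
N = √(1.3782 × 10⁻⁴) = 0.011740 rad s⁻¹ ≈ 0.0117 rad s⁻¹.
Since Δρ > 0 the layer is stably stratified.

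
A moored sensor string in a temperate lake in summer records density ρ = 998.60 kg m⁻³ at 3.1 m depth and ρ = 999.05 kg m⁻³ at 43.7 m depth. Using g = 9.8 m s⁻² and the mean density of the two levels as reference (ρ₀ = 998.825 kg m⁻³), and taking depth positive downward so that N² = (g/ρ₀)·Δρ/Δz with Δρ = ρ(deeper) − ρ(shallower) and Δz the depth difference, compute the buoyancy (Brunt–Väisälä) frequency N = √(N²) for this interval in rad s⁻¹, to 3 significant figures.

Δρ = 999.05 − 998.60 = 0.45 kg m⁻³ over Δz = 43.7 − 3.1 = 40.6 m.
N² = (9.8/998.825) × (0.45/40.6) = 1.0875 × 10⁻⁴ s⁻².
N = √(1.0875 × 10⁻⁴) = 0.010428 rad s⁻¹ ≈ 0.0104 rad s⁻¹.

0.0104 rad s⁻¹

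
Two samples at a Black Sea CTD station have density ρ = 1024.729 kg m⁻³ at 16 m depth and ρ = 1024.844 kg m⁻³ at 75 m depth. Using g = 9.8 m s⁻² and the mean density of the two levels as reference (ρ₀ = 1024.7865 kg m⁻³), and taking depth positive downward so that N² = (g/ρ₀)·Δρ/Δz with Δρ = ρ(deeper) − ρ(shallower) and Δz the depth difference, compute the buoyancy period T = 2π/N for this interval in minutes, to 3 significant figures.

Δρ = 1024.844 − 1024.729 = 0.115 kg m⁻³ over Δz = 75 − 16 = 59 m.
N² = (9.8/1024.7865) × (0.115/59) = 1.8640 × 10⁻⁵ s⁻².
N = √(1.8640 × 10⁻⁵) = 4.3174 × 10⁻³ rad s⁻¹, so T = 2π/N = 1.4553 × 10³ s = 24.255 min ≈ 24.3 min.
N² > 0, so the interval is statically stable.

24.3 min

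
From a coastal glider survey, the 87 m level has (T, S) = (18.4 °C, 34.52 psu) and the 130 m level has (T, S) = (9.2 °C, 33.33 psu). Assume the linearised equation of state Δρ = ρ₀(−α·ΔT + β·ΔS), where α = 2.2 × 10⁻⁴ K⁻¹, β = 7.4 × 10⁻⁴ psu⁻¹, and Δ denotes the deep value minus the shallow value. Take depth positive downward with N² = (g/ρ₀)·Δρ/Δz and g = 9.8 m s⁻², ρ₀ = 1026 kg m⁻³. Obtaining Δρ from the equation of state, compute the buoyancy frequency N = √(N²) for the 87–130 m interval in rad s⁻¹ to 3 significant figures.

ΔT = -9.2 K, ΔS = -1.19 psu (deep − shallow).
Δρ/ρ₀ = −αΔT + βΔS = 2.024 × 10⁻³ − 8.806 × 10⁻⁴ = 1.1434 × 10⁻³, so Δρ ≈ 1.173 kg m⁻³.
N² = (g/ρ₀)·Δρ/Δz = g·(Δρ/ρ₀)/Δz = 9.8 × 1.1434 × 10⁻³ / 43 = 2.6059 × 10⁻⁴ s⁻².
N = √(2.6059 × 10⁻⁴) = 0.016143 rad s⁻¹ ≈ 0.0161 rad s⁻¹.

0.0161 rad s⁻¹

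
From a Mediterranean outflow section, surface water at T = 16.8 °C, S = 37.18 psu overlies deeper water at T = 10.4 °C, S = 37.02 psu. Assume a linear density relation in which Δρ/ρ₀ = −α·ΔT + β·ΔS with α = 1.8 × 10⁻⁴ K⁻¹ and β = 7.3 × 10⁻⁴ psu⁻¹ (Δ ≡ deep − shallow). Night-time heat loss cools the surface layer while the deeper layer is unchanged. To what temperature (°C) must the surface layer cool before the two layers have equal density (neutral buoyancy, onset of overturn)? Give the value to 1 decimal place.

11.0 °C

Neutral buoyancy requires Δρ = 0, i.e. −α(T_deep − T_surf′) + β(S_deep − S_surf) = 0.
T_surf′ = T_deep − (β/α)·ΔS = 10.4 − (7.3 × 10⁻⁴/1.8 × 10⁻⁴)·(-0.16) = 11.049 °C.
Cooling required: 16.8 − (11.049) = 5.751 °C.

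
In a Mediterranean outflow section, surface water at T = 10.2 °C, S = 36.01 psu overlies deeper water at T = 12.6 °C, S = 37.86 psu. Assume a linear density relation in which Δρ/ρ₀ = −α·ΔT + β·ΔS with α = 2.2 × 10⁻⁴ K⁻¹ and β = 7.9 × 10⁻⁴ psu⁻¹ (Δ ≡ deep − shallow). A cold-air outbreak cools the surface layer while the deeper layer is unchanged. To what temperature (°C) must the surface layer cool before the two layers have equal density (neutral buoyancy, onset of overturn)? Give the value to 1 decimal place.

6.0 °C

Neutral buoyancy requires Δρ = 0, i.e. −α(T_deep − T_surf′) + β(S_deep − S_surf) = 0.
T_surf′ = T_deep − (β/α)·ΔS = 12.6 − (7.9 × 10⁻⁴/2.2 × 10⁻⁴)·(+1.85) = 5.957 °C.
Cooling required: 10.2 − (5.957) = 4.243 °C.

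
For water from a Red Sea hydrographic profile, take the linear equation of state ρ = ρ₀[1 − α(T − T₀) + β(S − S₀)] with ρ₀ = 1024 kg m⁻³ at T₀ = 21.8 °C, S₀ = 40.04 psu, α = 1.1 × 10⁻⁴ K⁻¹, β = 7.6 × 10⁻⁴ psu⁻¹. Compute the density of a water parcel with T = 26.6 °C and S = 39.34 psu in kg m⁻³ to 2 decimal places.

1022.91 kg m⁻³

T − T₀ = +4.8 K, S − S₀ = -0.70 psu.
Bracket = 1 − α·(+4.8) + β·(-0.70) = 1 + (-1.06 × 10⁻³) = 0.9989400.
ρ = 1024 × 0.9989400 = 1022.91 kg m⁻³.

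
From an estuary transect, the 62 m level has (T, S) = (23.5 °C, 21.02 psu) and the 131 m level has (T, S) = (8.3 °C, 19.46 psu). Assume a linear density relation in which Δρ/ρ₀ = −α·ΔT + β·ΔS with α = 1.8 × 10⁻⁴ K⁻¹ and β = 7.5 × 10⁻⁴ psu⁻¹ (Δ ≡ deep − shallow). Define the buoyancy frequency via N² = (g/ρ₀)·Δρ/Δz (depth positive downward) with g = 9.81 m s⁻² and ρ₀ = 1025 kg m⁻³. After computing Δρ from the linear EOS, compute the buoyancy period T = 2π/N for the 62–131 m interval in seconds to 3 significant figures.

ΔT = -15.2 K, ΔS = -1.56 psu (deep − shallow).
Δρ/ρ₀ = −αΔT + βΔS = 2.736 × 10⁻³ − 1.17 × 10⁻³ = 1.566 × 10⁻³, so Δρ ≈ 1.605 kg m⁻³.
N² = (g/ρ₀)·Δρ/Δz = g·(Δρ/ρ₀)/Δz = 9.81 × 1.566 × 10⁻³ / 69 = 2.2264 × 10⁻⁴ s⁻².
N = √(2.2264 × 10⁻⁴) = 0.014921 rad s⁻¹ → T = 2π/N = 421.10 s ≈ 421 s.

421 s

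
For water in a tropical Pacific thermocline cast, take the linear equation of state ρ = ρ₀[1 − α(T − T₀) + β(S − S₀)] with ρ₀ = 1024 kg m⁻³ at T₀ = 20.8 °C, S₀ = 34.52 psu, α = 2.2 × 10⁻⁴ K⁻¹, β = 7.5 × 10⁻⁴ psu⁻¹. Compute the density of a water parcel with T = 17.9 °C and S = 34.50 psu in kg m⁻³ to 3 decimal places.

T − T₀ = -2.9 K, S − S₀ = -0.02 psu.
Bracket = 1 − α·(-2.9) + β·(-0.02) = 1 + (6.23 × 10⁻⁴) = 1.0006230.
ρ = 1024 × 1.0006230 = 1024.638 kg m⁻³.

1024.638 kg m⁻³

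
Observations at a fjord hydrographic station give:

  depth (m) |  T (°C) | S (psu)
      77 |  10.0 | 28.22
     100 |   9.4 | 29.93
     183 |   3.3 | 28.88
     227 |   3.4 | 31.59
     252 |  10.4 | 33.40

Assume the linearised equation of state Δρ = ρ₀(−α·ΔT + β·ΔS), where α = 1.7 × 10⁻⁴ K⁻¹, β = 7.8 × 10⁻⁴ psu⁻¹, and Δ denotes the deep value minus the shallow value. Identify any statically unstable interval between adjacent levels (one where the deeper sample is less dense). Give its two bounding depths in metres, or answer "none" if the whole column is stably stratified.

Evaluate Δρ/ρ₀ = −αΔT + βΔS across each adjacent pair:
  77–100 m: −αΔT+βΔS = −(1.7 × 10⁻⁴)(-0.6)+(7.8 × 10⁻⁴)(+1.71) = 1.4 × 10⁻³ → stable
  100–183 m: −αΔT+βΔS = −(1.7 × 10⁻⁴)(-6.1)+(7.8 × 10⁻⁴)(-1.05) = 2.2 × 10⁻⁴ → stable
  183–227 m: −αΔT+βΔS = −(1.7 × 10⁻⁴)(+0.1)+(7.8 × 10⁻⁴)(+2.71) = 2.1 × 10⁻³ → stable
  227–252 m: −αΔT+βΔS = −(1.7 × 10⁻⁴)(+7.0)+(7.8 × 10⁻⁴)(+1.81) = 2.2 × 10⁻⁴ → stable
Every interval has Δρ > 0: the column is stably stratified throughout.

none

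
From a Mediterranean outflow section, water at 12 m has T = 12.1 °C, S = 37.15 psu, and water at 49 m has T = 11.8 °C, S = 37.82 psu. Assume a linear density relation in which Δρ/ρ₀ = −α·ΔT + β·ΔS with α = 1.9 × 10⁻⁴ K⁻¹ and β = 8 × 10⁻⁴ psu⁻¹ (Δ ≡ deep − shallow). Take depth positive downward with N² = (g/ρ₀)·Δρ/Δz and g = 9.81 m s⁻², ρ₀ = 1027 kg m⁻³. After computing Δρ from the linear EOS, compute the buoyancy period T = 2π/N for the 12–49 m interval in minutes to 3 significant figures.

8.35 min

ΔT = -0.3 K, ΔS = +0.67 psu (deep − shallow).
Δρ/ρ₀ = −αΔT + βΔS = 5.70 × 10⁻⁵ + 5.36 × 10⁻⁴ = 5.93 × 10⁻⁴, so Δρ ≈ 0.6090 kg m⁻³.
N² = (g/ρ₀)·Δρ/Δz = g·(Δρ/ρ₀)/Δz = 9.81 × 5.93 × 10⁻⁴ / 37 = 1.5723 × 10⁻⁴ s⁻².
N = √(1.5723 × 10⁻⁴) = 0.012539 rad s⁻¹ → T = 2π/N = 501.09 s = 8.3515 min ≈ 8.35 min.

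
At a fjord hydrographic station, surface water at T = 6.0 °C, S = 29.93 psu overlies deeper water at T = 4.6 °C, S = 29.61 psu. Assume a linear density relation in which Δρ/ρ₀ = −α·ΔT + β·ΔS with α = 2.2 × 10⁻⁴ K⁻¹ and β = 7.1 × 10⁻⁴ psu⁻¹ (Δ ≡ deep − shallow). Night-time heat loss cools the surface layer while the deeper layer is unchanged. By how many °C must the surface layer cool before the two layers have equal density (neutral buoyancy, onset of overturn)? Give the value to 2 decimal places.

0.37 °C

Neutral buoyancy requires Δρ = 0, i.e. −α(T_deep − T_surf′) + β(S_deep − S_surf) = 0.
T_surf′ = T_deep − (β/α)·ΔS = 4.6 − (7.1 × 10⁻⁴/2.2 × 10⁻⁴)·(-0.32) = 5.6327 °C.
Cooling required: 6.0 − (5.6327) = 0.3673 °C.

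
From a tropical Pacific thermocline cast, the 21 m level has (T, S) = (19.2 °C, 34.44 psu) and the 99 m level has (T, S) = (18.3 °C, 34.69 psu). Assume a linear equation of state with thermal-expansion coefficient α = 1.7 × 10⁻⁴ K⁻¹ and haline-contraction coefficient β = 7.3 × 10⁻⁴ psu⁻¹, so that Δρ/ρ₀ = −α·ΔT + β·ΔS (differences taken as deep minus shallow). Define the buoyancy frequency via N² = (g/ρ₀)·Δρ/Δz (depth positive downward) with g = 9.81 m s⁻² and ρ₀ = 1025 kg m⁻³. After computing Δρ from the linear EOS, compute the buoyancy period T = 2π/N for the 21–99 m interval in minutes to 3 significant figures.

ΔT = -0.9 K, ΔS = +0.25 psu (deep − shallow).
Δρ/ρ₀ = −αΔT + βΔS = 1.53 × 10⁻⁴ + 1.825 × 10⁻⁴ = 3.355 × 10⁻⁴, so Δρ ≈ 0.3439 kg m⁻³.
N² = (g/ρ₀)·Δρ/Δz = g·(Δρ/ρ₀)/Δz = 9.81 × 3.355 × 10⁻⁴ / 78 = 4.2196 × 10⁻⁵ s⁻².
N = √(4.2196 × 10⁻⁵) = 6.4958 × 10⁻³ rad s⁻¹ → T = 2π/N = 967.27 s = 16.121 min ≈ 16.1 min.

16.1 min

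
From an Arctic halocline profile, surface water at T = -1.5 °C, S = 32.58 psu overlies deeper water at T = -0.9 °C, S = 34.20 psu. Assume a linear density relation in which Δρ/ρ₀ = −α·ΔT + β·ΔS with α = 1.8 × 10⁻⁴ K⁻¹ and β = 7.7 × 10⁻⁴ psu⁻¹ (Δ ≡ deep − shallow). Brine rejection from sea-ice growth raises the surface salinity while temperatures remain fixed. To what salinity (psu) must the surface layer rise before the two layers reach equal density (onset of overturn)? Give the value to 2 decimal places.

Neutral buoyancy requires −α(T_deep − T_surf) + β(S_deep − S_surf′) = 0.
S_surf′ = S_deep − (α/β)·ΔT = 34.20 − (1.8 × 10⁻⁴/7.7 × 10⁻⁴)·(+0.6) = 34.0597 psu.
Increase required: 34.0597 − 32.58 = 1.4797 psu.

34.06 psu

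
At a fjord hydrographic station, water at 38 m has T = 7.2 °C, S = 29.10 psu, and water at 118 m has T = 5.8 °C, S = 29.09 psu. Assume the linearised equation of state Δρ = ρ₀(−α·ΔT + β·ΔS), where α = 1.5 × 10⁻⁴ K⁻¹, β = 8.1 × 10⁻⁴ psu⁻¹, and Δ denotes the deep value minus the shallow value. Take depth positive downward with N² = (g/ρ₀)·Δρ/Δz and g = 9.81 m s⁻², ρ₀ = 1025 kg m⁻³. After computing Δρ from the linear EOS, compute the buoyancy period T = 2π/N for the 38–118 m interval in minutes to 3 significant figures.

21.0 min

ΔT = -1.4 K, ΔS = -0.01 psu (deep − shallow).
Δρ/ρ₀ = −αΔT + βΔS = 2.10 × 10⁻⁴ − 8.10 × 10⁻⁶ = 2.019 × 10⁻⁴, so Δρ ≈ 0.2069 kg m⁻³.
N² = (g/ρ₀)·Δρ/Δz = g·(Δρ/ρ₀)/Δz = 9.81 × 2.019 × 10⁻⁴ / 80 = 2.4758 × 10⁻⁵ s⁻².
N = √(2.4758 × 10⁻⁵) = 4.9757 × 10⁻³ rad s⁻¹ → T = 2π/N = 1.2628 × 10³ s = 21.047 min ≈ 21.0 min.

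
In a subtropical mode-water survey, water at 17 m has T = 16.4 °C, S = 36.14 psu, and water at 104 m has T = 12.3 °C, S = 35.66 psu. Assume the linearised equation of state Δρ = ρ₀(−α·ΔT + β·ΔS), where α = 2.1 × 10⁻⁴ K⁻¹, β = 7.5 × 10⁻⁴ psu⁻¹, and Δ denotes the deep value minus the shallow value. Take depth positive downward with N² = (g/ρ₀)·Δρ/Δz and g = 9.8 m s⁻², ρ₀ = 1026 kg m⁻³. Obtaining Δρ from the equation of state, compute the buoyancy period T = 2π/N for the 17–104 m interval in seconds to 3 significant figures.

836 s

ΔT = -4.1 K, ΔS = -0.48 psu (deep − shallow).
Δρ/ρ₀ = −αΔT + βΔS = 8.61 × 10⁻⁴ − 3.60 × 10⁻⁴ = 5.01 × 10⁻⁴, so Δρ ≈ 0.5140 kg m⁻³.
N² = (g/ρ₀)·Δρ/Δz = g·(Δρ/ρ₀)/Δz = 9.8 × 5.01 × 10⁻⁴ / 87 = 5.6434 × 10⁻⁵ s⁻².
N = √(5.6434 × 10⁻⁵) = 7.5123 × 10⁻³ rad s⁻¹ → T = 2π/N = 836.39 s ≈ 836 s.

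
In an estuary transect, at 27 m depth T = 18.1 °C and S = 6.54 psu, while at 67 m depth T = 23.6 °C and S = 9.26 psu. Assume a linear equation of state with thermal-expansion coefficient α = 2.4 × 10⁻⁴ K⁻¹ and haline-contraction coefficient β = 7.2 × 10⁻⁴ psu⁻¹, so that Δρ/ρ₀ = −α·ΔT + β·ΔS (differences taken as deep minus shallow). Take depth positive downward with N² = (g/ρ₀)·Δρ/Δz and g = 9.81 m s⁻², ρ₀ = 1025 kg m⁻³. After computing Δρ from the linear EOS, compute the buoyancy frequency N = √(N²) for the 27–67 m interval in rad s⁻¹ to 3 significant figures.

0.0125 rad s⁻¹

ΔT = +5.5 K, ΔS = +2.72 psu (deep − shallow).
Δρ/ρ₀ = −αΔT + βΔS = -1.32 × 10⁻³ + 1.9584 × 10⁻³ = 6.384 × 10⁻⁴, so Δρ ≈ 0.6544 kg m⁻³.
N² = (g/ρ₀)·Δρ/Δz = g·(Δρ/ρ₀)/Δz = 9.81 × 6.384 × 10⁻⁴ / 40 = 1.5657 × 10⁻⁴ s⁻².
N = √(1.5657 × 10⁻⁴) = 0.012513 rad s⁻¹ ≈ 0.0125 rad s⁻¹.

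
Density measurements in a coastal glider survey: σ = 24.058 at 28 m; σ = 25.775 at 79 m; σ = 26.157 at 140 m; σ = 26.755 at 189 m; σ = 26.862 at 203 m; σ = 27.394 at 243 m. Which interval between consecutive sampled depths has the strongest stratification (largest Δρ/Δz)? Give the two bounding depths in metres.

28–79 m

Compute the density gradient over each adjacent pair:
  28–79 m: Δρ/Δz = 1.717/51 = 0.034 kg m⁻⁴
  79–140 m: Δρ/Δz = 0.382/61 = 6.3 × 10⁻³ kg m⁻⁴
  140–189 m: Δρ/Δz = 0.598/49 = 0.012 kg m⁻⁴
  189–203 m: Δρ/Δz = 0.107/14 = 7.6 × 10⁻³ kg m⁻⁴
  203–243 m: Δρ/Δz = 0.532/40 = 0.013 kg m⁻⁴
The largest gradient is in the 28–79 m interval — the pycnocline.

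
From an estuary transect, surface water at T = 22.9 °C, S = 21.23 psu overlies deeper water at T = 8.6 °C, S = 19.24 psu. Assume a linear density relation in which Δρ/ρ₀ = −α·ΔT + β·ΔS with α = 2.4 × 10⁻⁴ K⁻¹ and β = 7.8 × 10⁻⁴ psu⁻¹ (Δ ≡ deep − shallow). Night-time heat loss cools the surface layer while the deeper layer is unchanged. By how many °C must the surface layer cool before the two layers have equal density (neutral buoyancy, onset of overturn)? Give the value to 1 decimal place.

7.8 °C

Neutral buoyancy requires Δρ = 0, i.e. −α(T_deep − T_surf′) + β(S_deep − S_surf) = 0.
T_surf′ = T_deep − (β/α)·ΔS = 8.6 − (7.8 × 10⁻⁴/2.4 × 10⁻⁴)·(-1.99) = 15.067 °C.
Cooling required: 22.9 − (15.067) = 7.833 °C.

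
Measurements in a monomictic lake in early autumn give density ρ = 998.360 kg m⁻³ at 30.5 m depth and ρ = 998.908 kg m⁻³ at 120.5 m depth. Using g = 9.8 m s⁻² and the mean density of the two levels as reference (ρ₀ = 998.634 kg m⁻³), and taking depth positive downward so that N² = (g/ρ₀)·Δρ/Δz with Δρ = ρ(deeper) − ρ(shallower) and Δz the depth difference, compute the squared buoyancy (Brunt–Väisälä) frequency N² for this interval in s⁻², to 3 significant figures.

Δρ = 998.908 − 998.360 = 0.548 kg m⁻³ over Δz = 120.5 − 30.5 = 90 m.
N² = (9.8/998.634) × (0.548/90) = 5.9753 × 10⁻⁵ s⁻² ≈ 5.98 × 10⁻⁵ s⁻².

5.98 × 10⁻⁵ s⁻²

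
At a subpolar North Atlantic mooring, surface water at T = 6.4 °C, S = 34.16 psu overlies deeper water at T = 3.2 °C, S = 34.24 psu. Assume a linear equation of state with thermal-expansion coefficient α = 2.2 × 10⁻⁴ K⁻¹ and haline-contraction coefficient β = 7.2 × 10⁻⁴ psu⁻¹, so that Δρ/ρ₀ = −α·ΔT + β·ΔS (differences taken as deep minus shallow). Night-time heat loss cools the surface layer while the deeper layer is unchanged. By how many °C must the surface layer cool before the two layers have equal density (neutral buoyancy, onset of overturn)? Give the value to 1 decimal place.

3.5 °C

Neutral buoyancy requires Δρ = 0, i.e. −α(T_deep − T_surf′) + β(S_deep − S_surf) = 0.
T_surf′ = T_deep − (β/α)·ΔS = 3.2 − (7.2 × 10⁻⁴/2.2 × 10⁻⁴)·(+0.08) = 2.938 °C.
Cooling required: 6.4 − (2.938) = 3.462 °C.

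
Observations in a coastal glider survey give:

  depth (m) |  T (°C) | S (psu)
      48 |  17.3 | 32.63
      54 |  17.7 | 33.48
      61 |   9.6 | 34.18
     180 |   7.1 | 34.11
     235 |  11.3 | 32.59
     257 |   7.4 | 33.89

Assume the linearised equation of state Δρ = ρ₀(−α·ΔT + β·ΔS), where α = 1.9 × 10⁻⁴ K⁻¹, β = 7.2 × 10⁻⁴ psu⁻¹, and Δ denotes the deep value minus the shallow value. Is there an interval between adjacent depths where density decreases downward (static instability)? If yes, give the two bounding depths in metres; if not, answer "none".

180–235 m

Evaluate Δρ/ρ₀ = −αΔT + βΔS across each adjacent pair:
  48–54 m: −αΔT+βΔS = −(1.9 × 10⁻⁴)(+0.4)+(7.2 × 10⁻⁴)(+0.85) = 5.4 × 10⁻⁴ → stable
  54–61 m: −αΔT+βΔS = −(1.9 × 10⁻⁴)(-8.1)+(7.2 × 10⁻⁴)(+0.70) = 2.0 × 10⁻³ → stable
  61–180 m: −αΔT+βΔS = −(1.9 × 10⁻⁴)(-2.5)+(7.2 × 10⁻⁴)(-0.07) = 4.2 × 10⁻⁴ → stable
  180–235 m: −αΔT+βΔS = −(1.9 × 10⁻⁴)(+4.2)+(7.2 × 10⁻⁴)(-1.52) = -1.9 × 10⁻³ → UNSTABLE
  235–257 m: −αΔT+βΔS = −(1.9 × 10⁻⁴)(-3.9)+(7.2 × 10⁻⁴)(+1.30) = 1.7 × 10⁻³ → stable
The 180–235 m interval has Δρ < 0: lighter water underlies denser water.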